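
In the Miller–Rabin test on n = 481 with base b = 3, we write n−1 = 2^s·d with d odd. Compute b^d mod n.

196

481 − 1 = 480 = 2^5 · 15, so d = 15.
3^1 ≡ 3 (mod 481)
3^2 ≡ 3^2 = 9 ≡ 9 (mod 481)
3^4 ≡ 9^2 = 81 ≡ 81 (mod 481)
3^8 ≡ 81^2 = 6561 ≡ 308 (mod 481)
15 = 8 + 4 + 2 + 1 in binary powers of 2.
So 3^15 ≡ 308 · 81 · 9 · 3 ≡ 196 (mod 481).
Squaring chain: 196 → 417 → 248 → 417 → 248; never reaches −1, so base 3 is a Miller–Rabin witness that 481 is composite.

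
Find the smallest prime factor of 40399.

40399 is odd.
Digit sum 25, not divisible by 3.
Ends in 9: not divisible by 5.
7: 40399 = 7·5771 + 2
11: 40399 = 11·3672 + 7
13: 40399 = 13·3107 + 8
17: 40399 = 17·2376 + 7
19: 40399 = 19·2126 + 5
23: 40399 = 23·1756 + 11
29: 40399 = 29·1393 + 2
31: 40399 = 31·1303 + 6
37: 40399 = 37·1091 + 32
41: 40399 = 41·985 + 14
43: 40399 = 43·939 + 22
47: 40399 = 47·859 + 26
53: 40399 = 53·762 + 13
59: 40399 = 59·684 + 43
61: 40399 = 61·662 + 17
67: 40399 = 67·602 + 65
71: 40399 = 71·569

71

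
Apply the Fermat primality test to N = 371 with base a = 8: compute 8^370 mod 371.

8^1 ≡ 8 (mod 371)
8^2 ≡ 8^2 = 64 ≡ 64 (mod 371)
8^4 ≡ 64^2 = 4096 ≡ 15 (mod 371)
8^8 ≡ 15^2 = 225 ≡ 225 (mod 371)
8^16 ≡ 225^2 = 50625 ≡ 169 (mod 371)
8^32 ≡ 169^2 = 28561 ≡ 365 (mod 371)
8^64 ≡ 365^2 = 133225 ≡ 36 (mod 371)
8^128 ≡ 36^2 = 1296 ≡ 183 (mod 371)
8^256 ≡ 183^2 = 33489 ≡ 99 (mod 371)
370 = 256 + 64 + 32 + 16 + 2 in binary powers of 2.
So 8^370 ≡ 99 · 36 · 365 · 169 · 64 ≡ 218 (mod 371).
Since 218 ≠ 1, base 8 is a Fermat witness: 371 is composite.

218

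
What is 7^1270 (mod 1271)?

893

7^1 ≡ 7 (mod 1271)
7^2 ≡ 7^2 = 49 ≡ 49 (mod 1271)
7^4 ≡ 49^2 = 2401 ≡ 1130 (mod 1271)
7^8 ≡ 1130^2 = 1276900 ≡ 816 (mod 1271)
7^16 ≡ 816^2 = 665856 ≡ 1123 (mod 1271)
7^32 ≡ 1123^2 = 1261129 ≡ 297 (mod 1271)
7^64 ≡ 297^2 = 88209 ≡ 510 (mod 1271)
7^128 ≡ 510^2 = 260100 ≡ 816 (mod 1271)
7^256 ≡ 816^2 = 665856 ≡ 1123 (mod 1271)
7^512 ≡ 1123^2 = 1261129 ≡ 297 (mod 1271)
7^1024 ≡ 297^2 = 88209 ≡ 510 (mod 1271)
1270 = 1024 + 128 + 64 + 32 + 16 + 4 + 2 in binary powers of 2.
So 7^1270 ≡ 510 · 816 · 510 · 297 · 1123 · 1130 · 49 ≡ 893 (mod 1271).
Since 893 ≠ 1, base 7 is a Fermat witness: 1271 is composite.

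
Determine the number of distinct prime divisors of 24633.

4

24633 = 3^2 · 2737
2737 = 7 · 391
391 = 17 · 23
24633 = 3^2 · 7 · 17 · 23, which has 4 distinct prime factors.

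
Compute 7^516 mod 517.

455

7^1 ≡ 7 (mod 517)
7^2 ≡ 7^2 = 49 ≡ 49 (mod 517)
7^4 ≡ 49^2 = 2401 ≡ 333 (mod 517)
7^8 ≡ 333^2 = 110889 ≡ 251 (mod 517)
7^16 ≡ 251^2 = 63001 ≡ 444 (mod 517)
7^32 ≡ 444^2 = 197136 ≡ 159 (mod 517)
7^64 ≡ 159^2 = 25281 ≡ 465 (mod 517)
7^128 ≡ 465^2 = 216225 ≡ 119 (mod 517)
7^256 ≡ 119^2 = 14161 ≡ 202 (mod 517)
7^512 ≡ 202^2 = 40804 ≡ 478 (mod 517)
516 = 512 + 4 in binary powers of 2.
So 7^516 ≡ 478 · 333 ≡ 455 (mod 517).
Since 455 ≠ 1, base 7 is a Fermat witness: 517 is composite.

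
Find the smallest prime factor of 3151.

3151 is odd.
Digit sum 10, not divisible by 3.
Ends in 1: not divisible by 5.
7: 3151 = 7·450 + 1
11: 3151 = 11·286 + 5
13: 3151 = 13·242 + 5
17: 3151 = 17·185 + 6
19: 3151 = 19·165 + 16
23: 3151 = 23·137

23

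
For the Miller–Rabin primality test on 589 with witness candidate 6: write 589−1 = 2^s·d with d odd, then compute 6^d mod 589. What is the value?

589 − 1 = 588 = 2^2 · 147, so d = 147.
6^1 ≡ 6 (mod 589)
6^2 ≡ 6^2 = 36 ≡ 36 (mod 589)
6^4 ≡ 36^2 = 1296 ≡ 118 (mod 589)
6^8 ≡ 118^2 = 13924 ≡ 377 (mod 589)
6^16 ≡ 377^2 = 142129 ≡ 180 (mod 589)
6^32 ≡ 180^2 = 32400 ≡ 5 (mod 589)
6^64 ≡ 5^2 = 25 ≡ 25 (mod 589)
6^128 ≡ 25^2 = 625 ≡ 36 (mod 589)
147 = 128 + 16 + 2 + 1 in binary powers of 2.
So 6^147 ≡ 36 · 180 · 36 · 6 ≡ 216 (mod 589).
Squaring chain: 216 → 125; never reaches −1, so base 6 is a Miller–Rabin witness that 589 is composite.

216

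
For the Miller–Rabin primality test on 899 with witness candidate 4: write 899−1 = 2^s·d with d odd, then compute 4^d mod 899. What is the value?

899 − 1 = 898 = 2^1 · 449, so d = 449.
4^1 ≡ 4 (mod 899)
4^2 ≡ 4^2 = 16 ≡ 16 (mod 899)
4^4 ≡ 16^2 = 256 ≡ 256 (mod 899)
4^8 ≡ 256^2 = 65536 ≡ 808 (mod 899)
4^16 ≡ 808^2 = 652864 ≡ 190 (mod 899)
4^32 ≡ 190^2 = 36100 ≡ 140 (mod 899)
4^64 ≡ 140^2 = 19600 ≡ 721 (mod 899)
4^128 ≡ 721^2 = 519841 ≡ 219 (mod 899)
4^256 ≡ 219^2 = 47961 ≡ 314 (mod 899)
449 = 256 + 128 + 64 + 1 in binary powers of 2.
So 4^449 ≡ 314 · 219 · 721 · 4 ≡ 845 (mod 899).
Squaring chain: 845; never reaches −1, so base 4 is a Miller–Rabin witness that 899 is composite.

845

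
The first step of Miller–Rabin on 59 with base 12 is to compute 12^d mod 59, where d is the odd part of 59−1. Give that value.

59 − 1 = 58 = 2^1 · 29, so d = 29.
12^1 ≡ 12 (mod 59)
12^2 ≡ 12^2 = 144 ≡ 26 (mod 59)
12^4 ≡ 26^2 = 676 ≡ 27 (mod 59)
12^8 ≡ 27^2 = 729 ≡ 21 (mod 59)
12^16 ≡ 21^2 = 441 ≡ 28 (mod 59)
29 = 16 + 8 + 4 + 1 in binary powers of 2.
So 12^29 ≡ 28 · 21 · 27 · 12 ≡ 1 (mod 59).
Since 12^d ≡ 1 (mod 59), base 12 does not prove 59 composite.

1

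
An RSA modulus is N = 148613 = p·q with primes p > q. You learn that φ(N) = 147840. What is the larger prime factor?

421

φ(n) = (p−1)(q−1) = n − (p+q) + 1, so p + q = 148613 − 147840 + 1 = 774.
p and q are the roots of t² − 774t + 148613 = 0.
Discriminant: 774² − 4·148613 = 599076 − 594452 = 4624; √4624 = 68.
q = (774 − 68)/2 = 353, p = (774 + 68)/2 = 421.
Check: 353 · 421 = 148613.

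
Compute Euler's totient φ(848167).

Factor: 848167 = 41 · 137 · 151.
φ(848167) = (41−1) · (137−1) · (151−1) = 40 · 136 · 150 = 816000.

816000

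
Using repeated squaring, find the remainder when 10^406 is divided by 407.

232

10^1 ≡ 10 (mod 407)
10^2 ≡ 10^2 = 100 ≡ 100 (mod 407)
10^4 ≡ 100^2 = 10000 ≡ 232 (mod 407)
10^8 ≡ 232^2 = 53824 ≡ 100 (mod 407)
10^16 ≡ 100^2 = 10000 ≡ 232 (mod 407)
10^32 ≡ 232^2 = 53824 ≡ 100 (mod 407)
10^64 ≡ 100^2 = 10000 ≡ 232 (mod 407)
10^128 ≡ 232^2 = 53824 ≡ 100 (mod 407)
10^256 ≡ 100^2 = 10000 ≡ 232 (mod 407)
406 = 256 + 128 + 16 + 4 + 2 in binary powers of 2.
So 10^406 ≡ 232 · 100 · 232 · 232 · 100 ≡ 232 (mod 407).
Since 232 ≠ 1, base 10 is a Fermat witness: 407 is composite.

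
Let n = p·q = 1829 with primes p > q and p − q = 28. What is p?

Since p = q + 28, we have 1829 = q(q + 28), so q² + 28q − 1829 = 0.
Discriminant: 28² + 4·1829 = 784 + 7316 = 8100; √8100 = 90.
q = (−28 + 90)/2 = 31, and p = q + 28 = 59.
Check: 31 · 59 = 1829.

59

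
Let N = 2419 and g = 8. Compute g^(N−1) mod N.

1255

8^1 ≡ 8 (mod 2419)
8^2 ≡ 8^2 = 64 ≡ 64 (mod 2419)
8^4 ≡ 64^2 = 4096 ≡ 1677 (mod 2419)
8^8 ≡ 1677^2 = 2812329 ≡ 1451 (mod 2419)
8^16 ≡ 1451^2 = 2105401 ≡ 871 (mod 2419)
8^32 ≡ 871^2 = 758641 ≡ 1494 (mod 2419)
8^64 ≡ 1494^2 = 2232036 ≡ 1718 (mod 2419)
8^128 ≡ 1718^2 = 2951524 ≡ 344 (mod 2419)
8^256 ≡ 344^2 = 118336 ≡ 2224 (mod 2419)
8^512 ≡ 2224^2 = 4946176 ≡ 1740 (mod 2419)
8^1024 ≡ 1740^2 = 3027600 ≡ 1431 (mod 2419)
8^2048 ≡ 1431^2 = 2047761 ≡ 1287 (mod 2419)
2418 = 2048 + 256 + 64 + 32 + 16 + 2 in binary powers of 2.
So 8^2418 ≡ 1287 · 2224 · 1718 · 1494 · 871 · 64 ≡ 1255 (mod 2419).
Since 1255 ≠ 1, base 8 is a Fermat witness: 2419 is composite.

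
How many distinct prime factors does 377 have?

377 = 13 · 29
377 = 13 · 29, which has 2 distinct prime factors.

2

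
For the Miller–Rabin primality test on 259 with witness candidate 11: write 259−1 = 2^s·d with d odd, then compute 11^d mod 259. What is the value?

259 − 1 = 258 = 2^1 · 129, so d = 129.
11^1 ≡ 11 (mod 259)
11^2 ≡ 11^2 = 121 ≡ 121 (mod 259)
11^4 ≡ 121^2 = 14641 ≡ 137 (mod 259)
11^8 ≡ 137^2 = 18769 ≡ 121 (mod 259)
11^16 ≡ 121^2 = 14641 ≡ 137 (mod 259)
11^32 ≡ 137^2 = 18769 ≡ 121 (mod 259)
11^64 ≡ 121^2 = 14641 ≡ 137 (mod 259)
11^128 ≡ 137^2 = 18769 ≡ 121 (mod 259)
129 = 128 + 1 in binary powers of 2.
So 11^129 ≡ 121 · 11 ≡ 36 (mod 259).
Squaring chain: 36; never reaches −1, so base 11 is a Miller–Rabin witness that 259 is composite.

36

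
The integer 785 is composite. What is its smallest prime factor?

785 is odd.
Digit sum 20, not divisible by 3.
Ends in 5: divisible by 5.

5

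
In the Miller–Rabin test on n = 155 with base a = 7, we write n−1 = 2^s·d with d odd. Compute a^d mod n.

142

155 − 1 = 154 = 2^1 · 77, so d = 77.
7^1 ≡ 7 (mod 155)
7^2 ≡ 7^2 = 49 ≡ 49 (mod 155)
7^4 ≡ 49^2 = 2401 ≡ 76 (mod 155)
7^8 ≡ 76^2 = 5776 ≡ 41 (mod 155)
7^16 ≡ 41^2 = 1681 ≡ 131 (mod 155)
7^32 ≡ 131^2 = 17161 ≡ 111 (mod 155)
7^64 ≡ 111^2 = 12321 ≡ 76 (mod 155)
77 = 64 + 8 + 4 + 1 in binary powers of 2.
So 7^77 ≡ 76 · 41 · 76 · 7 ≡ 142 (mod 155).
Squaring chain: 142; never reaches −1, so base 7 is a Miller–Rabin witness that 155 is composite.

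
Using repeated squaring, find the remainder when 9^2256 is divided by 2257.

1046

9^1 ≡ 9 (mod 2257)
9^2 ≡ 9^2 = 81 ≡ 81 (mod 2257)
9^4 ≡ 81^2 = 6561 ≡ 2047 (mod 2257)
9^8 ≡ 2047^2 = 4190209 ≡ 1217 (mod 2257)
9^16 ≡ 1217^2 = 1481089 ≡ 497 (mod 2257)
9^32 ≡ 497^2 = 247009 ≡ 996 (mod 2257)
9^64 ≡ 996^2 = 992016 ≡ 1193 (mod 2257)
9^128 ≡ 1193^2 = 1423249 ≡ 1339 (mod 2257)
9^256 ≡ 1339^2 = 1792921 ≡ 863 (mod 2257)
9^512 ≡ 863^2 = 744769 ≡ 2216 (mod 2257)
9^1024 ≡ 2216^2 = 4910656 ≡ 1681 (mod 2257)
9^2048 ≡ 1681^2 = 2825761 ≡ 2254 (mod 2257)
2256 = 2048 + 128 + 64 + 16 in binary powers of 2.
So 9^2256 ≡ 2254 · 1339 · 1193 · 497 ≡ 1046 (mod 2257).
Since 1046 ≠ 1, base 9 is a Fermat witness: 2257 is composite.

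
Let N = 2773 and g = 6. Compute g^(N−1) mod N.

6^1 ≡ 6 (mod 2773)
6^2 ≡ 6^2 = 36 ≡ 36 (mod 2773)
6^4 ≡ 36^2 = 1296 ≡ 1296 (mod 2773)
6^8 ≡ 1296^2 = 1679616 ≡ 1951 (mod 2773)
6^16 ≡ 1951^2 = 3806401 ≡ 1845 (mod 2773)
6^32 ≡ 1845^2 = 3404025 ≡ 1554 (mod 2773)
6^64 ≡ 1554^2 = 2414916 ≡ 2406 (mod 2773)
6^128 ≡ 2406^2 = 5788836 ≡ 1585 (mod 2773)
6^256 ≡ 1585^2 = 2512225 ≡ 2660 (mod 2773)
6^512 ≡ 2660^2 = 7075600 ≡ 1677 (mod 2773)
6^1024 ≡ 1677^2 = 2812329 ≡ 507 (mod 2773)
6^2048 ≡ 507^2 = 257049 ≡ 1933 (mod 2773)
2772 = 2048 + 512 + 128 + 64 + 16 + 4 in binary powers of 2.
So 6^2772 ≡ 1933 · 1677 · 1585 · 2406 · 1845 · 1296 ≡ 789 (mod 2773).
Since 789 ≠ 1, base 6 is a Fermat witness: 2773 is composite.

789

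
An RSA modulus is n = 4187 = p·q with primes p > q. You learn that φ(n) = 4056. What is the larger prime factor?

79

φ(n) = (p−1)(q−1) = n − (p+q) + 1, so p + q = 4187 − 4056 + 1 = 132.
p and q are the roots of t² − 132t + 4187 = 0.
Discriminant: 132² − 4·4187 = 17424 − 16748 = 676; √676 = 26.
q = (132 − 26)/2 = 53, p = (132 + 26)/2 = 79.
Check: 53 · 79 = 4187.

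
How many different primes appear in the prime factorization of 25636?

25636 = 2^2 · 6409
6409 = 13 · 493
493 = 17 · 29
25636 = 2^2 · 13 · 17 · 29, which has 4 distinct prime factors.

4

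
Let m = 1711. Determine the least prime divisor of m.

29

1711 is odd.
Digit sum 10, not divisible by 3.
Ends in 1: not divisible by 5.
7: 1711 = 7·244 + 3
11: 1711 = 11·155 + 6
13: 1711 = 13·131 + 8
17: 1711 = 17·100 + 11
19: 1711 = 19·90 + 1
23: 1711 = 23·74 + 9
29: 1711 = 29·59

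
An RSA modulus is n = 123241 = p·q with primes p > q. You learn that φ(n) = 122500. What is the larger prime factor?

φ(n) = (p−1)(q−1) = n − (p+q) + 1, so p + q = 123241 − 122500 + 1 = 742.
p and q are the roots of t² − 742t + 123241 = 0.
Discriminant: 742² − 4·123241 = 550564 − 492964 = 57600; √57600 = 240.
q = (742 − 240)/2 = 251, p = (742 + 240)/2 = 491.
Check: 251 · 491 = 123241.

491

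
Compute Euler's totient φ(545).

Factor: 545 = 5 · 109.
φ(545) = (5−1) · (109−1) = 4 · 108 = 432.

432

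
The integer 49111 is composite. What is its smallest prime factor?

67

49111 is odd.
Digit sum 16, not divisible by 3.
Ends in 1: not divisible by 5.
7: 49111 = 7·7015 + 6
11: 49111 = 11·4464 + 7
13: 49111 = 13·3777 + 10
17: 49111 = 17·2888 + 15
19: 49111 = 19·2584 + 15
23: 49111 = 23·2135 + 6
29: 49111 = 29·1693 + 14
31: 49111 = 31·1584 + 7
37: 49111 = 37·1327 + 12
41: 49111 = 41·1197 + 34
43: 49111 = 43·1142 + 5
47: 49111 = 47·1044 + 43
53: 49111 = 53·926 + 33
59: 49111 = 59·832 + 23
61: 49111 = 61·805 + 6
67: 49111 = 67·733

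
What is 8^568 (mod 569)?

1

8^1 ≡ 8 (mod 569)
8^2 ≡ 8^2 = 64 ≡ 64 (mod 569)
8^4 ≡ 64^2 = 4096 ≡ 113 (mod 569)
8^8 ≡ 113^2 = 12769 ≡ 251 (mod 569)
8^16 ≡ 251^2 = 63001 ≡ 411 (mod 569)
8^32 ≡ 411^2 = 168921 ≡ 497 (mod 569)
8^64 ≡ 497^2 = 247009 ≡ 63 (mod 569)
8^128 ≡ 63^2 = 3969 ≡ 555 (mod 569)
8^256 ≡ 555^2 = 308025 ≡ 196 (mod 569)
8^512 ≡ 196^2 = 38416 ≡ 293 (mod 569)
568 = 512 + 32 + 16 + 8 in binary powers of 2.
So 8^568 ≡ 293 · 497 · 411 · 251 ≡ 1 (mod 569).
Since the result is 1, base 8 gives no evidence that 569 is composite.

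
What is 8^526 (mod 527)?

225

8^1 ≡ 8 (mod 527)
8^2 ≡ 8^2 = 64 ≡ 64 (mod 527)
8^4 ≡ 64^2 = 4096 ≡ 407 (mod 527)
8^8 ≡ 407^2 = 165649 ≡ 171 (mod 527)
8^16 ≡ 171^2 = 29241 ≡ 256 (mod 527)
8^32 ≡ 256^2 = 65536 ≡ 188 (mod 527)
8^64 ≡ 188^2 = 35344 ≡ 35 (mod 527)
8^128 ≡ 35^2 = 1225 ≡ 171 (mod 527)
8^256 ≡ 171^2 = 29241 ≡ 256 (mod 527)
8^512 ≡ 256^2 = 65536 ≡ 188 (mod 527)
526 = 512 + 8 + 4 + 2 in binary powers of 2.
So 8^526 ≡ 188 · 171 · 407 · 64 ≡ 225 (mod 527).
Since 225 ≠ 1, base 8 is a Fermat witness: 527 is composite.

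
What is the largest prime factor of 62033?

89

62033 = 17 · 3649
3649 = 41 · 89
89 is prime.
So 62033 = 17 · 41 · 89; the largest prime factor is 89.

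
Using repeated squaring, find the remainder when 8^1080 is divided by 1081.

8^1 ≡ 8 (mod 1081)
8^2 ≡ 8^2 = 64 ≡ 64 (mod 1081)
8^4 ≡ 64^2 = 4096 ≡ 853 (mod 1081)
8^8 ≡ 853^2 = 727609 ≡ 96 (mod 1081)
8^16 ≡ 96^2 = 9216 ≡ 568 (mod 1081)
8^32 ≡ 568^2 = 322624 ≡ 486 (mod 1081)
8^64 ≡ 486^2 = 236196 ≡ 538 (mod 1081)
8^128 ≡ 538^2 = 289444 ≡ 817 (mod 1081)
8^256 ≡ 817^2 = 667489 ≡ 512 (mod 1081)
8^512 ≡ 512^2 = 262144 ≡ 542 (mod 1081)
8^1024 ≡ 542^2 = 293764 ≡ 813 (mod 1081)
1080 = 1024 + 32 + 16 + 8 in binary powers of 2.
So 8^1080 ≡ 813 · 486 · 568 · 96 ≡ 570 (mod 1081).
Since 570 ≠ 1, base 8 is a Fermat witness: 1081 is composite.

570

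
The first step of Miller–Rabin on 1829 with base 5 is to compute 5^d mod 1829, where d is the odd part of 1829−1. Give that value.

1462

1829 − 1 = 1828 = 2^2 · 457, so d = 457.
5^1 ≡ 5 (mod 1829)
5^2 ≡ 5^2 = 25 ≡ 25 (mod 1829)
5^4 ≡ 25^2 = 625 ≡ 625 (mod 1829)
5^8 ≡ 625^2 = 390625 ≡ 1048 (mod 1829)
5^16 ≡ 1048^2 = 1098304 ≡ 904 (mod 1829)
5^32 ≡ 904^2 = 817216 ≡ 1482 (mod 1829)
5^64 ≡ 1482^2 = 2196324 ≡ 1524 (mod 1829)
5^128 ≡ 1524^2 = 2322576 ≡ 1575 (mod 1829)
5^256 ≡ 1575^2 = 2480625 ≡ 501 (mod 1829)
457 = 256 + 128 + 64 + 8 + 1 in binary powers of 2.
So 5^457 ≡ 501 · 1575 · 1524 · 1048 · 5 ≡ 1462 (mod 1829).
Squaring chain: 1462 → 1172; never reaches −1, so base 5 is a Miller–Rabin witness that 1829 is composite.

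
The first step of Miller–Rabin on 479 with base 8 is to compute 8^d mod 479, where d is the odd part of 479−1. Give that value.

479 − 1 = 478 = 2^1 · 239, so d = 239.
8^1 ≡ 8 (mod 479)
8^2 ≡ 8^2 = 64 ≡ 64 (mod 479)
8^4 ≡ 64^2 = 4096 ≡ 264 (mod 479)
8^8 ≡ 264^2 = 69696 ≡ 241 (mod 479)
8^16 ≡ 241^2 = 58081 ≡ 122 (mod 479)
8^32 ≡ 122^2 = 14884 ≡ 35 (mod 479)
8^64 ≡ 35^2 = 1225 ≡ 267 (mod 479)
8^128 ≡ 267^2 = 71289 ≡ 397 (mod 479)
239 = 128 + 64 + 32 + 8 + 4 + 2 + 1 in binary powers of 2.
So 8^239 ≡ 397 · 267 · 35 · 241 · 264 · 64 · 8 ≡ 1 (mod 479).
Since 8^d ≡ 1 (mod 479), base 8 does not prove 479 composite.

1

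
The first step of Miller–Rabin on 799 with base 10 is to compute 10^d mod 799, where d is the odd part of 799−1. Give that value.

114

799 − 1 = 798 = 2^1 · 399, so d = 399.
10^1 ≡ 10 (mod 799)
10^2 ≡ 10^2 = 100 ≡ 100 (mod 799)
10^4 ≡ 100^2 = 10000 ≡ 412 (mod 799)
10^8 ≡ 412^2 = 169744 ≡ 356 (mod 799)
10^16 ≡ 356^2 = 126736 ≡ 494 (mod 799)
10^32 ≡ 494^2 = 244036 ≡ 341 (mod 799)
10^64 ≡ 341^2 = 116281 ≡ 426 (mod 799)
10^128 ≡ 426^2 = 181476 ≡ 103 (mod 799)
10^256 ≡ 103^2 = 10609 ≡ 222 (mod 799)
399 = 256 + 128 + 8 + 4 + 2 + 1 in binary powers of 2.
So 10^399 ≡ 222 · 103 · 356 · 412 · 100 · 10 ≡ 114 (mod 799).
Squaring chain: 114; never reaches −1, so base 10 is a Miller–Rabin witness that 799 is composite.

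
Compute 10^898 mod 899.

71

10^1 ≡ 10 (mod 899)
10^2 ≡ 10^2 = 100 ≡ 100 (mod 899)
10^4 ≡ 100^2 = 10000 ≡ 111 (mod 899)
10^8 ≡ 111^2 = 12321 ≡ 634 (mod 899)
10^16 ≡ 634^2 = 401956 ≡ 103 (mod 899)
10^32 ≡ 103^2 = 10609 ≡ 720 (mod 899)
10^64 ≡ 720^2 = 518400 ≡ 576 (mod 899)
10^128 ≡ 576^2 = 331776 ≡ 45 (mod 899)
10^256 ≡ 45^2 = 2025 ≡ 227 (mod 899)
10^512 ≡ 227^2 = 51529 ≡ 286 (mod 899)
898 = 512 + 256 + 128 + 2 in binary powers of 2.
So 10^898 ≡ 286 · 227 · 45 · 100 ≡ 71 (mod 899).
Since 71 ≠ 1, base 10 is a Fermat witness: 899 is composite.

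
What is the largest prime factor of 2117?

2117 = 29 · 73
73 is prime.
So 2117 = 29 · 73; the largest prime factor is 73.

73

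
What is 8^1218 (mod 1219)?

8^1 ≡ 8 (mod 1219)
8^2 ≡ 8^2 = 64 ≡ 64 (mod 1219)
8^4 ≡ 64^2 = 4096 ≡ 439 (mod 1219)
8^8 ≡ 439^2 = 192721 ≡ 119 (mod 1219)
8^16 ≡ 119^2 = 14161 ≡ 752 (mod 1219)
8^32 ≡ 752^2 = 565504 ≡ 1107 (mod 1219)
8^64 ≡ 1107^2 = 1225449 ≡ 354 (mod 1219)
8^128 ≡ 354^2 = 125316 ≡ 978 (mod 1219)
8^256 ≡ 978^2 = 956484 ≡ 788 (mod 1219)
8^512 ≡ 788^2 = 620944 ≡ 473 (mod 1219)
8^1024 ≡ 473^2 = 223729 ≡ 652 (mod 1219)
1218 = 1024 + 128 + 64 + 2 in binary powers of 2.
So 8^1218 ≡ 652 · 978 · 354 · 64 ≡ 855 (mod 1219).
Since 855 ≠ 1, base 8 is a Fermat witness: 1219 is composite.

855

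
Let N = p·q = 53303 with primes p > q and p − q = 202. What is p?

353

Since p = q + 202, we have 53303 = q(q + 202), so q² + 202q − 53303 = 0.
Discriminant: 202² + 4·53303 = 40804 + 213212 = 254016; √254016 = 504.
q = (−202 + 504)/2 = 151, and p = q + 202 = 353.
Check: 151 · 353 = 53303.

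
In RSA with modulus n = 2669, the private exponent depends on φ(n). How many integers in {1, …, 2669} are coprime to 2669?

Factor: 2669 = 17 · 157.
φ(2669) = (17−1) · (157−1) = 16 · 156 = 2496.

2496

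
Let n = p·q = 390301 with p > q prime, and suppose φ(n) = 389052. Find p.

φ(n) = (p−1)(q−1) = n − (p+q) + 1, so p + q = 390301 − 389052 + 1 = 1250.
p and q are the roots of t² − 1250t + 390301 = 0.
Discriminant: 1250² − 4·390301 = 1562500 − 1561204 = 1296; √1296 = 36.
q = (1250 − 36)/2 = 607, p = (1250 + 36)/2 = 643.
Check: 607 · 643 = 390301.

643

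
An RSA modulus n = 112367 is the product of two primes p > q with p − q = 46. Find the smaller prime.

Since p = q + 46, we have 112367 = q(q + 46), so q² + 46q − 112367 = 0.
Discriminant: 46² + 4·112367 = 2116 + 449468 = 451584; √451584 = 672.
q = (−46 + 672)/2 = 313, and p = q + 46 = 359.
Check: 313 · 359 = 112367.

313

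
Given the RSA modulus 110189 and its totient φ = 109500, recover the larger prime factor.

439

φ(n) = (p−1)(q−1) = n − (p+q) + 1, so p + q = 110189 − 109500 + 1 = 690.
p and q are the roots of t² − 690t + 110189 = 0.
Discriminant: 690² − 4·110189 = 476100 − 440756 = 35344; √35344 = 188.
q = (690 − 188)/2 = 251, p = (690 + 188)/2 = 439.
Check: 251 · 439 = 110189.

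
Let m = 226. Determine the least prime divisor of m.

226 is even: 2 divides it.

2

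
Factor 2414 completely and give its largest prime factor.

2414 = 2 · 1207
1207 = 17 · 71
71 is prime.
So 2414 = 2 · 17 · 71; the largest prime factor is 71.

71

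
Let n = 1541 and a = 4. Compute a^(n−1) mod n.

4^1 ≡ 4 (mod 1541)
4^2 ≡ 4^2 = 16 ≡ 16 (mod 1541)
4^4 ≡ 16^2 = 256 ≡ 256 (mod 1541)
4^8 ≡ 256^2 = 65536 ≡ 814 (mod 1541)
4^16 ≡ 814^2 = 662596 ≡ 1507 (mod 1541)
4^32 ≡ 1507^2 = 2271049 ≡ 1156 (mod 1541)
4^64 ≡ 1156^2 = 1336336 ≡ 289 (mod 1541)
4^128 ≡ 289^2 = 83521 ≡ 307 (mod 1541)
4^256 ≡ 307^2 = 94249 ≡ 248 (mod 1541)
4^512 ≡ 248^2 = 61504 ≡ 1405 (mod 1541)
4^1024 ≡ 1405^2 = 1974025 ≡ 4 (mod 1541)
1540 = 1024 + 512 + 4 in binary powers of 2.
So 4^1540 ≡ 4 · 1405 · 256 ≡ 967 (mod 1541).
Since 967 ≠ 1, base 4 is a Fermat witness: 1541 is composite.

967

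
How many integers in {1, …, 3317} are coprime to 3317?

Factor: 3317 = 31 · 107.
φ(3317) = (31−1) · (107−1) = 30 · 106 = 3180.

3180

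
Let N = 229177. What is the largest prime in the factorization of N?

229177 = 13 · 17629
17629 = 17 · 1037
1037 = 17 · 61
61 is prime.
So 229177 = 13 · 17^2 · 61; the largest prime factor is 61.

61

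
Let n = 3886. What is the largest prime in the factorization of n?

3886 = 2 · 1943
1943 = 29 · 67
67 is prime.
So 3886 = 2 · 29 · 67; the largest prime factor is 67.

67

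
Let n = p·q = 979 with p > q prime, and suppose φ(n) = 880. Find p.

φ(n) = (p−1)(q−1) = n − (p+q) + 1, so p + q = 979 − 880 + 1 = 100.
p and q are the roots of t² − 100t + 979 = 0.
Discriminant: 100² − 4·979 = 10000 − 3916 = 6084; √6084 = 78.
q = (100 − 78)/2 = 11, p = (100 + 78)/2 = 89.
Check: 11 · 89 = 979.

89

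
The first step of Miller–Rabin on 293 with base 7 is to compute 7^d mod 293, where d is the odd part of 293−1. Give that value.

138

293 − 1 = 292 = 2^2 · 73, so d = 73.
7^1 ≡ 7 (mod 293)
7^2 ≡ 7^2 = 49 ≡ 49 (mod 293)
7^4 ≡ 49^2 = 2401 ≡ 57 (mod 293)
7^8 ≡ 57^2 = 3249 ≡ 26 (mod 293)
7^16 ≡ 26^2 = 676 ≡ 90 (mod 293)
7^32 ≡ 90^2 = 8100 ≡ 189 (mod 293)
7^64 ≡ 189^2 = 35721 ≡ 268 (mod 293)
73 = 64 + 8 + 1 in binary powers of 2.
So 7^73 ≡ 268 · 26 · 7 ≡ 138 (mod 293).
Squaring chain: 138 → 292; reaches −1, so base 7 does not prove 293 composite.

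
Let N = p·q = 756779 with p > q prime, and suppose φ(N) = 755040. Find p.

φ(n) = (p−1)(q−1) = n − (p+q) + 1, so p + q = 756779 − 755040 + 1 = 1740.
p and q are the roots of t² − 1740t + 756779 = 0.
Discriminant: 1740² − 4·756779 = 3027600 − 3027116 = 484; √484 = 22.
q = (1740 − 22)/2 = 859, p = (1740 + 22)/2 = 881.
Check: 859 · 881 = 756779.

881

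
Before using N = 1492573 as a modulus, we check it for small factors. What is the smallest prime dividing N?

43

1492573 is odd.
Digit sum 31, not divisible by 3.
Ends in 3: not divisible by 5.
7: 1492573 = 7·213224 + 5
11: 1492573 = 11·135688 + 5
13: 1492573 = 13·114813 + 4
17: 1492573 = 17·87798 + 7
19: 1492573 = 19·78556 + 9
23: 1492573 = 23·64894 + 11
29: 1492573 = 29·51468 + 1
31: 1492573 = 31·48147 + 16
37: 1492573 = 37·40339 + 30
41: 1492573 = 41·36404 + 9
43: 1492573 = 43·34711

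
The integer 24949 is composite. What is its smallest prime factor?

24949 is odd.
Digit sum 28, not divisible by 3.
Ends in 9: not divisible by 5.
7: 24949 = 7·3564 + 1
11: 24949 = 11·2268 + 1
13: 24949 = 13·1919 + 2
17: 24949 = 17·1467 + 10
19: 24949 = 19·1313 + 2
23: 24949 = 23·1084 + 17
29: 24949 = 29·860 + 9
31: 24949 = 31·804 + 25
37: 24949 = 37·674 + 11
41: 24949 = 41·608 + 21
43: 24949 = 43·580 + 9
47: 24949 = 47·530 + 39
53: 24949 = 53·470 + 39
59: 24949 = 59·422 + 51
61: 24949 = 61·409

61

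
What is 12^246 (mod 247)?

12^1 ≡ 12 (mod 247)
12^2 ≡ 12^2 = 144 ≡ 144 (mod 247)
12^4 ≡ 144^2 = 20736 ≡ 235 (mod 247)
12^8 ≡ 235^2 = 55225 ≡ 144 (mod 247)
12^16 ≡ 144^2 = 20736 ≡ 235 (mod 247)
12^32 ≡ 235^2 = 55225 ≡ 144 (mod 247)
12^64 ≡ 144^2 = 20736 ≡ 235 (mod 247)
12^128 ≡ 235^2 = 55225 ≡ 144 (mod 247)
246 = 128 + 64 + 32 + 16 + 4 + 2 in binary powers of 2.
So 12^246 ≡ 144 · 235 · 144 · 235 · 235 · 144 ≡ 1 (mod 247).
Since the result is 1, base 12 gives no evidence that 247 is composite.

1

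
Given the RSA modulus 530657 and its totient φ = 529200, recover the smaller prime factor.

φ(n) = (p−1)(q−1) = n − (p+q) + 1, so p + q = 530657 − 529200 + 1 = 1458.
p and q are the roots of t² − 1458t + 530657 = 0.
Discriminant: 1458² − 4·530657 = 2125764 − 2122628 = 3136; √3136 = 56.
q = (1458 − 56)/2 = 701, p = (1458 + 56)/2 = 757.
Check: 701 · 757 = 530657.

701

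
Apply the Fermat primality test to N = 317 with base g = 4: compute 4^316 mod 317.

4^1 ≡ 4 (mod 317)
4^2 ≡ 4^2 = 16 ≡ 16 (mod 317)
4^4 ≡ 16^2 = 256 ≡ 256 (mod 317)
4^8 ≡ 256^2 = 65536 ≡ 234 (mod 317)
4^16 ≡ 234^2 = 54756 ≡ 232 (mod 317)
4^32 ≡ 232^2 = 53824 ≡ 251 (mod 317)
4^64 ≡ 251^2 = 63001 ≡ 235 (mod 317)
4^128 ≡ 235^2 = 55225 ≡ 67 (mod 317)
4^256 ≡ 67^2 = 4489 ≡ 51 (mod 317)
316 = 256 + 32 + 16 + 8 + 4 in binary powers of 2.
So 4^316 ≡ 51 · 251 · 232 · 234 · 256 ≡ 1 (mod 317).
Since the result is 1, base 4 gives no evidence that 317 is composite.

1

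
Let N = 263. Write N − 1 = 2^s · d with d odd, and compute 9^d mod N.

263 − 1 = 262 = 2^1 · 131, so d = 131.
9^1 ≡ 9 (mod 263)
9^2 ≡ 9^2 = 81 ≡ 81 (mod 263)
9^4 ≡ 81^2 = 6561 ≡ 249 (mod 263)
9^8 ≡ 249^2 = 62001 ≡ 196 (mod 263)
9^16 ≡ 196^2 = 38416 ≡ 18 (mod 263)
9^32 ≡ 18^2 = 324 ≡ 61 (mod 263)
9^64 ≡ 61^2 = 3721 ≡ 39 (mod 263)
9^128 ≡ 39^2 = 1521 ≡ 206 (mod 263)
131 = 128 + 2 + 1 in binary powers of 2.
So 9^131 ≡ 206 · 81 · 9 ≡ 1 (mod 263).
Since 9^d ≡ 1 (mod 263), base 9 does not prove 263 composite.

1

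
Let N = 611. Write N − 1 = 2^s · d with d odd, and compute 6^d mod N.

314

611 − 1 = 610 = 2^1 · 305, so d = 305.
6^1 ≡ 6 (mod 611)
6^2 ≡ 6^2 = 36 ≡ 36 (mod 611)
6^4 ≡ 36^2 = 1296 ≡ 74 (mod 611)
6^8 ≡ 74^2 = 5476 ≡ 588 (mod 611)
6^16 ≡ 588^2 = 345744 ≡ 529 (mod 611)
6^32 ≡ 529^2 = 279841 ≡ 3 (mod 611)
6^64 ≡ 3^2 = 9 ≡ 9 (mod 611)
6^128 ≡ 9^2 = 81 ≡ 81 (mod 611)
6^256 ≡ 81^2 = 6561 ≡ 451 (mod 611)
305 = 256 + 32 + 16 + 1 in binary powers of 2.
So 6^305 ≡ 451 · 3 · 529 · 6 ≡ 314 (mod 611).
Squaring chain: 314; never reaches −1, so base 6 is a Miller–Rabin witness that 611 is composite.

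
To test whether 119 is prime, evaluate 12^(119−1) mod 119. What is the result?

2

12^1 ≡ 12 (mod 119)
12^2 ≡ 12^2 = 144 ≡ 25 (mod 119)
12^4 ≡ 25^2 = 625 ≡ 30 (mod 119)
12^8 ≡ 30^2 = 900 ≡ 67 (mod 119)
12^16 ≡ 67^2 = 4489 ≡ 86 (mod 119)
12^32 ≡ 86^2 = 7396 ≡ 18 (mod 119)
12^64 ≡ 18^2 = 324 ≡ 86 (mod 119)
118 = 64 + 32 + 16 + 4 + 2 in binary powers of 2.
So 12^118 ≡ 86 · 18 · 86 · 30 · 25 ≡ 2 (mod 119).
Since 2 ≠ 1, base 12 is a Fermat witness: 119 is composite.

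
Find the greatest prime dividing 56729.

56729 = 17 · 3337
3337 = 47 · 71
71 is prime.
So 56729 = 17 · 47 · 71; the largest prime factor is 71.

71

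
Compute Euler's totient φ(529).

Factor: 529 = 23^2.
φ(529) = 23^1·(23−1) = 506.

506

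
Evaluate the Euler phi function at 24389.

Factor: 24389 = 29^3.
φ(24389) = 29^2·(29−1) = 23548.

23548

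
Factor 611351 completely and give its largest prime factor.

41

611351 = 13 · 47027
47027 = 31 · 1517
1517 = 37 · 41
41 is prime.
So 611351 = 13 · 31 · 37 · 41; the largest prime factor is 41.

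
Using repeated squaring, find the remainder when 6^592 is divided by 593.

6^1 ≡ 6 (mod 593)
6^2 ≡ 6^2 = 36 ≡ 36 (mod 593)
6^4 ≡ 36^2 = 1296 ≡ 110 (mod 593)
6^8 ≡ 110^2 = 12100 ≡ 240 (mod 593)
6^16 ≡ 240^2 = 57600 ≡ 79 (mod 593)
6^32 ≡ 79^2 = 6241 ≡ 311 (mod 593)
6^64 ≡ 311^2 = 96721 ≡ 62 (mod 593)
6^128 ≡ 62^2 = 3844 ≡ 286 (mod 593)
6^256 ≡ 286^2 = 81796 ≡ 555 (mod 593)
6^512 ≡ 555^2 = 308025 ≡ 258 (mod 593)
592 = 512 + 64 + 16 in binary powers of 2.
So 6^592 ≡ 258 · 62 · 79 ≡ 1 (mod 593).
Since the result is 1, base 6 gives no evidence that 593 is composite.

1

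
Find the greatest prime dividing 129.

129 = 3 · 43
43 is prime.
So 129 = 3 · 43; the largest prime factor is 43.

43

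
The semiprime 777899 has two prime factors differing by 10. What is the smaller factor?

877

Since p = q + 10, we have 777899 = q(q + 10), so q² + 10q − 777899 = 0.
Discriminant: 10² + 4·777899 = 100 + 3111596 = 3111696; √3111696 = 1764.
q = (−10 + 1764)/2 = 877, and p = q + 10 = 887.
Check: 877 · 887 = 777899.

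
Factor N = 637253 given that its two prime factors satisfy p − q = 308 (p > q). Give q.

659

Since p = q + 308, we have 637253 = q(q + 308), so q² + 308q − 637253 = 0.
Discriminant: 308² + 4·637253 = 94864 + 2549012 = 2643876; √2643876 = 1626.
q = (−308 + 1626)/2 = 659, and p = q + 308 = 967.
Check: 659 · 967 = 637253.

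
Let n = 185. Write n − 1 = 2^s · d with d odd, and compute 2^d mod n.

153

185 − 1 = 184 = 2^3 · 23, so d = 23.
2^1 ≡ 2 (mod 185)
2^2 ≡ 2^2 = 4 ≡ 4 (mod 185)
2^4 ≡ 4^2 = 16 ≡ 16 (mod 185)
2^8 ≡ 16^2 = 256 ≡ 71 (mod 185)
2^16 ≡ 71^2 = 5041 ≡ 46 (mod 185)
23 = 16 + 4 + 2 + 1 in binary powers of 2.
So 2^23 ≡ 46 · 16 · 4 · 2 ≡ 153 (mod 185).
Squaring chain: 153 → 99 → 181; never reaches −1, so base 2 is a Miller–Rabin witness that 185 is composite.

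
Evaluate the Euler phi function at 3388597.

3318672

Factor: 3388597 = 103 · 167 · 197.
φ(3388597) = (103−1) · (167−1) · (197−1) = 102 · 166 · 196 = 3318672.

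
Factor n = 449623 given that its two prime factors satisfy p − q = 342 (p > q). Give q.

Since p = q + 342, we have 449623 = q(q + 342), so q² + 342q − 449623 = 0.
Discriminant: 342² + 4·449623 = 116964 + 1798492 = 1915456; √1915456 = 1384.
q = (−342 + 1384)/2 = 521, and p = q + 342 = 863.
Check: 521 · 863 = 449623.

521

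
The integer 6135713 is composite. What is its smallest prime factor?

6135713 is odd.
Digit sum 26, not divisible by 3.
Ends in 3: not divisible by 5.
7: 6135713 = 7·876530 + 3
11: 6135713 = 11·557792 + 1
13: 6135713 = 13·471977 + 12
17: 6135713 = 17·360924 + 5
19: 6135713 = 19·322932 + 5
23: 6135713 = 23·266770 + 3
29: 6135713 = 29·211576 + 9
31: 6135713 = 31·197926 + 7
37: 6135713 = 37·165830 + 3
41: 6135713 = 41·149651 + 22
43: 6135713 = 43·142691

43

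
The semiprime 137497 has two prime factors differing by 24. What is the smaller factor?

Since p = q + 24, we have 137497 = q(q + 24), so q² + 24q − 137497 = 0.
Discriminant: 24² + 4·137497 = 576 + 549988 = 550564; √550564 = 742.
q = (−24 + 742)/2 = 359, and p = q + 24 = 383.
Check: 359 · 383 = 137497.

359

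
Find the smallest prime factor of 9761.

9761 is odd.
Digit sum 23, not divisible by 3.
Ends in 1: not divisible by 5.
7: 9761 = 7·1394 + 3
11: 9761 = 11·887 + 4
13: 9761 = 13·750 + 11
17: 9761 = 17·574 + 3
19: 9761 = 19·513 + 14
23: 9761 = 23·424 + 9
29: 9761 = 29·336 + 17
31: 9761 = 31·314 + 27
37: 9761 = 37·263 + 30
41: 9761 = 41·238 + 3
43: 9761 = 43·227

43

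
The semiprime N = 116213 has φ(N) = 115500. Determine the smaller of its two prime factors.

251

φ(n) = (p−1)(q−1) = n − (p+q) + 1, so p + q = 116213 − 115500 + 1 = 714.
p and q are the roots of t² − 714t + 116213 = 0.
Discriminant: 714² − 4·116213 = 509796 − 464852 = 44944; √44944 = 212.
q = (714 − 212)/2 = 251, p = (714 + 212)/2 = 463.
Check: 251 · 463 = 116213.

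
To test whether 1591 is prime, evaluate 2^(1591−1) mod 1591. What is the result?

2^1 ≡ 2 (mod 1591)
2^2 ≡ 2^2 = 4 ≡ 4 (mod 1591)
2^4 ≡ 4^2 = 16 ≡ 16 (mod 1591)
2^8 ≡ 16^2 = 256 ≡ 256 (mod 1591)
2^16 ≡ 256^2 = 65536 ≡ 305 (mod 1591)
2^32 ≡ 305^2 = 93025 ≡ 747 (mod 1591)
2^64 ≡ 747^2 = 558009 ≡ 1159 (mod 1591)
2^128 ≡ 1159^2 = 1343281 ≡ 477 (mod 1591)
2^256 ≡ 477^2 = 227529 ≡ 16 (mod 1591)
2^512 ≡ 16^2 = 256 ≡ 256 (mod 1591)
2^1024 ≡ 256^2 = 65536 ≡ 305 (mod 1591)
1590 = 1024 + 512 + 32 + 16 + 4 + 2 in binary powers of 2.
So 2^1590 ≡ 305 · 256 · 747 · 305 · 16 · 4 ≡ 471 (mod 1591).
Since 471 ≠ 1, base 2 is a Fermat witness: 1591 is composite.

471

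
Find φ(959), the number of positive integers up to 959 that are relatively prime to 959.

816

Factor: 959 = 7 · 137.
φ(959) = (7−1) · (137−1) = 6 · 136 = 816.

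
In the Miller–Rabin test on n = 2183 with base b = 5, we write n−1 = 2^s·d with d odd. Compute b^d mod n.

2183 − 1 = 2182 = 2^1 · 1091, so d = 1091.
5^1 ≡ 5 (mod 2183)
5^2 ≡ 5^2 = 25 ≡ 25 (mod 2183)
5^4 ≡ 25^2 = 625 ≡ 625 (mod 2183)
5^8 ≡ 625^2 = 390625 ≡ 2051 (mod 2183)
5^16 ≡ 2051^2 = 4206601 ≡ 2143 (mod 2183)
5^32 ≡ 2143^2 = 4592449 ≡ 1600 (mod 2183)
5^64 ≡ 1600^2 = 2560000 ≡ 1524 (mod 2183)
5^128 ≡ 1524^2 = 2322576 ≡ 2047 (mod 2183)
5^256 ≡ 2047^2 = 4190209 ≡ 1032 (mod 2183)
5^512 ≡ 1032^2 = 1065024 ≡ 1903 (mod 2183)
5^1024 ≡ 1903^2 = 3621409 ≡ 1995 (mod 2183)
1091 = 1024 + 64 + 2 + 1 in binary powers of 2.
So 5^1091 ≡ 1995 · 1524 · 25 · 5 ≡ 298 (mod 2183).
Squaring chain: 298; never reaches −1, so base 5 is a Miller–Rabin witness that 2183 is composite.

298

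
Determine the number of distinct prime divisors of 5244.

4

5244 = 2^2 · 1311
1311 = 3 · 437
437 = 19 · 23
5244 = 2^2 · 3 · 19 · 23, which has 4 distinct prime factors.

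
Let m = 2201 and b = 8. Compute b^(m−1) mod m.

900

8^1 ≡ 8 (mod 2201)
8^2 ≡ 8^2 = 64 ≡ 64 (mod 2201)
8^4 ≡ 64^2 = 4096 ≡ 1895 (mod 2201)
8^8 ≡ 1895^2 = 3591025 ≡ 1194 (mod 2201)
8^16 ≡ 1194^2 = 1425636 ≡ 1589 (mod 2201)
8^32 ≡ 1589^2 = 2524921 ≡ 374 (mod 2201)
8^64 ≡ 374^2 = 139876 ≡ 1213 (mod 2201)
8^128 ≡ 1213^2 = 1471369 ≡ 1101 (mod 2201)
8^256 ≡ 1101^2 = 1212201 ≡ 1651 (mod 2201)
8^512 ≡ 1651^2 = 2725801 ≡ 963 (mod 2201)
8^1024 ≡ 963^2 = 927369 ≡ 748 (mod 2201)
8^2048 ≡ 748^2 = 559504 ≡ 450 (mod 2201)
2200 = 2048 + 128 + 16 + 8 in binary powers of 2.
So 8^2200 ≡ 450 · 1101 · 1589 · 1194 ≡ 900 (mod 2201).
Since 900 ≠ 1, base 8 is a Fermat witness: 2201 is composite.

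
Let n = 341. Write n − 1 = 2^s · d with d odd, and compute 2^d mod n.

341 − 1 = 340 = 2^2 · 85, so d = 85.
2^1 ≡ 2 (mod 341)
2^2 ≡ 2^2 = 4 ≡ 4 (mod 341)
2^4 ≡ 4^2 = 16 ≡ 16 (mod 341)
2^8 ≡ 16^2 = 256 ≡ 256 (mod 341)
2^16 ≡ 256^2 = 65536 ≡ 64 (mod 341)
2^32 ≡ 64^2 = 4096 ≡ 4 (mod 341)
2^64 ≡ 4^2 = 16 ≡ 16 (mod 341)
85 = 64 + 16 + 4 + 1 in binary powers of 2.
So 2^85 ≡ 16 · 64 · 16 · 2 ≡ 32 (mod 341).
Squaring chain: 32 → 1; never reaches −1, so base 2 is a Miller–Rabin witness that 341 is composite.

32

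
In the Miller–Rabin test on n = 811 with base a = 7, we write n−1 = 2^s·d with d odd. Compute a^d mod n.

1

811 − 1 = 810 = 2^1 · 405, so d = 405.
7^1 ≡ 7 (mod 811)
7^2 ≡ 7^2 = 49 ≡ 49 (mod 811)
7^4 ≡ 49^2 = 2401 ≡ 779 (mod 811)
7^8 ≡ 779^2 = 606841 ≡ 213 (mod 811)
7^16 ≡ 213^2 = 45369 ≡ 764 (mod 811)
7^32 ≡ 764^2 = 583696 ≡ 587 (mod 811)
7^64 ≡ 587^2 = 344569 ≡ 705 (mod 811)
7^128 ≡ 705^2 = 497025 ≡ 693 (mod 811)
7^256 ≡ 693^2 = 480249 ≡ 137 (mod 811)
405 = 256 + 128 + 16 + 4 + 1 in binary powers of 2.
So 7^405 ≡ 137 · 693 · 764 · 779 · 7 ≡ 1 (mod 811).
Since 7^d ≡ 1 (mod 811), base 7 does not prove 811 composite.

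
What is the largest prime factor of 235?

47

235 = 5 · 47
47 is prime.
So 235 = 5 · 47; the largest prime factor is 47.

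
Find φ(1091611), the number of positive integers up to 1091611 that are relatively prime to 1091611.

1049760

Factor: 1091611 = 37 · 163 · 181.
φ(1091611) = (37−1) · (163−1) · (181−1) = 36 · 162 · 180 = 1049760.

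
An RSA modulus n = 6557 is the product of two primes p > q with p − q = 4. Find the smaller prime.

79

Since p = q + 4, we have 6557 = q(q + 4), so q² + 4q − 6557 = 0.
Discriminant: 4² + 4·6557 = 16 + 26228 = 26244; √26244 = 162.
q = (−4 + 162)/2 = 79, and p = q + 4 = 83.
Check: 79 · 83 = 6557.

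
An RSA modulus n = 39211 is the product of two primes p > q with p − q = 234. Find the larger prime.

347

Since p = q + 234, we have 39211 = q(q + 234), so q² + 234q − 39211 = 0.
Discriminant: 234² + 4·39211 = 54756 + 156844 = 211600; √211600 = 460.
q = (−234 + 460)/2 = 113, and p = q + 234 = 347.
Check: 113 · 347 = 39211.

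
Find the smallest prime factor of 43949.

43949 is odd.
Digit sum 29, not divisible by 3.
Ends in 9: not divisible by 5.
7: 43949 = 7·6278 + 3
11: 43949 = 11·3995 + 4
13: 43949 = 13·3380 + 9
17: 43949 = 17·2585 + 4
19: 43949 = 19·2313 + 2
23: 43949 = 23·1910 + 19
29: 43949 = 29·1515 + 14
31: 43949 = 31·1417 + 22
37: 43949 = 37·1187 + 30
41: 43949 = 41·1071 + 38
43: 43949 = 43·1022 + 3
47: 43949 = 47·935 + 4
53: 43949 = 53·829 + 12
59: 43949 = 59·744 + 53
61: 43949 = 61·720 + 29
67: 43949 = 67·655 + 64
71: 43949 = 71·619

71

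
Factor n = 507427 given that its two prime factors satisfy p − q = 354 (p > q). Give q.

Since p = q + 354, we have 507427 = q(q + 354), so q² + 354q − 507427 = 0.
Discriminant: 354² + 4·507427 = 125316 + 2029708 = 2155024; √2155024 = 1468.
q = (−354 + 1468)/2 = 557, and p = q + 354 = 911.
Check: 557 · 911 = 507427.

557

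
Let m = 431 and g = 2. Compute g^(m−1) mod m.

1

2^1 ≡ 2 (mod 431)
2^2 ≡ 2^2 = 4 ≡ 4 (mod 431)
2^4 ≡ 4^2 = 16 ≡ 16 (mod 431)
2^8 ≡ 16^2 = 256 ≡ 256 (mod 431)
2^16 ≡ 256^2 = 65536 ≡ 24 (mod 431)
2^32 ≡ 24^2 = 576 ≡ 145 (mod 431)
2^64 ≡ 145^2 = 21025 ≡ 337 (mod 431)
2^128 ≡ 337^2 = 113569 ≡ 216 (mod 431)
2^256 ≡ 216^2 = 46656 ≡ 108 (mod 431)
430 = 256 + 128 + 32 + 8 + 4 + 2 in binary powers of 2.
So 2^430 ≡ 108 · 216 · 145 · 256 · 16 · 4 ≡ 1 (mod 431).
Since the result is 1, base 2 gives no evidence that 431 is composite.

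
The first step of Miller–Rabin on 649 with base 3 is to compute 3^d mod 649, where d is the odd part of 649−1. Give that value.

649 − 1 = 648 = 2^3 · 81, so d = 81.
3^1 ≡ 3 (mod 649)
3^2 ≡ 3^2 = 9 ≡ 9 (mod 649)
3^4 ≡ 9^2 = 81 ≡ 81 (mod 649)
3^8 ≡ 81^2 = 6561 ≡ 71 (mod 649)
3^16 ≡ 71^2 = 5041 ≡ 498 (mod 649)
3^32 ≡ 498^2 = 248004 ≡ 86 (mod 649)
3^64 ≡ 86^2 = 7396 ≡ 257 (mod 649)
81 = 64 + 16 + 1 in binary powers of 2.
So 3^81 ≡ 257 · 498 · 3 ≡ 399 (mod 649).
Squaring chain: 399 → 196 → 125; never reaches −1, so base 3 is a Miller–Rabin witness that 649 is composite.

399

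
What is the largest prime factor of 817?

817 = 19 · 43
43 is prime.
So 817 = 19 · 43; the largest prime factor is 43.

43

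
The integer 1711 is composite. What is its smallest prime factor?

29

1711 is odd.
Digit sum 10, not divisible by 3.
Ends in 1: not divisible by 5.
7: 1711 = 7·244 + 3
11: 1711 = 11·155 + 6
13: 1711 = 13·131 + 8
17: 1711 = 17·100 + 11
19: 1711 = 19·90 + 1
23: 1711 = 23·74 + 9
29: 1711 = 29·59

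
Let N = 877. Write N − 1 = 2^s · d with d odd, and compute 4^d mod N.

877 − 1 = 876 = 2^2 · 219, so d = 219.
4^1 ≡ 4 (mod 877)
4^2 ≡ 4^2 = 16 ≡ 16 (mod 877)
4^4 ≡ 16^2 = 256 ≡ 256 (mod 877)
4^8 ≡ 256^2 = 65536 ≡ 638 (mod 877)
4^16 ≡ 638^2 = 407044 ≡ 116 (mod 877)
4^32 ≡ 116^2 = 13456 ≡ 301 (mod 877)
4^64 ≡ 301^2 = 90601 ≡ 270 (mod 877)
4^128 ≡ 270^2 = 72900 ≡ 109 (mod 877)
219 = 128 + 64 + 16 + 8 + 2 + 1 in binary powers of 2.
So 4^219 ≡ 109 · 270 · 116 · 638 · 16 · 4 ≡ 876 (mod 877).
Since 4^d ≡ 876 (mod 877), base 4 does not prove 877 composite.

876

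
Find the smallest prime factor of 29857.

29857 is odd.
Digit sum 31, not divisible by 3.
Ends in 7: not divisible by 5.
7: 29857 = 7·4265 + 2
11: 29857 = 11·2714 + 3
13: 29857 = 13·2296 + 9
17: 29857 = 17·1756 + 5
19: 29857 = 19·1571 + 8
23: 29857 = 23·1298 + 3
29: 29857 = 29·1029 + 16
31: 29857 = 31·963 + 4
37: 29857 = 37·806 + 35
41: 29857 = 41·728 + 9
43: 29857 = 43·694 + 15
47: 29857 = 47·635 + 12
53: 29857 = 53·563 + 18
59: 29857 = 59·506 + 3
61: 29857 = 61·489 + 28
67: 29857 = 67·445 + 42
71: 29857 = 71·420 + 37
73: 29857 = 73·409

73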